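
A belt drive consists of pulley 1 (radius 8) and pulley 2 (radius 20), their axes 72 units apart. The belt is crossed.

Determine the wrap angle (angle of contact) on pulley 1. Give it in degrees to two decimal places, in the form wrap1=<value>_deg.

crossed belt: β = asin((r1+r2)/C) = asin(28/72) = 22.8854°
wrap1 = wrap2 = π + 2β = 225.7708°

wrap1=225.77_deg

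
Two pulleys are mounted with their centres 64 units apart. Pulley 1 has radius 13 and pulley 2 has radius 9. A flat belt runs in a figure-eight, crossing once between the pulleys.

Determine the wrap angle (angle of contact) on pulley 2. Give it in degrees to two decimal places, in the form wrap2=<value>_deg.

crossed belt: β = asin((r1+r2)/C) = asin(22/64) = 20.1055°
wrap1 = wrap2 = π + 2β = 220.2110°

wrap2=220.21_deg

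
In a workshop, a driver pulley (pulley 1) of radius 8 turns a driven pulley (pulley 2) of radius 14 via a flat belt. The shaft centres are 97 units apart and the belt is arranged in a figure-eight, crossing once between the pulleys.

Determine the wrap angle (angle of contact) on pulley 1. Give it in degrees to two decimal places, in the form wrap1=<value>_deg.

crossed belt: β = asin((r1+r2)/C) = asin(22/97) = 13.1090°
wrap1 = wrap2 = π + 2β = 206.2180°

wrap1=206.22_deg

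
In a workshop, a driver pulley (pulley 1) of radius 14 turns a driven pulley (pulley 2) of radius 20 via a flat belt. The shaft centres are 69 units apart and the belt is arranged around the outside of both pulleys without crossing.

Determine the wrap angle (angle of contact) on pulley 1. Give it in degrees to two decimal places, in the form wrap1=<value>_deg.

wrap1=170.02_deg

open belt: β = asin((r2−r1)/C) = asin(6/69) = 4.9885°
wrap1 = π − 2β = 170.0229°
wrap2 = π + 2β = 189.9771°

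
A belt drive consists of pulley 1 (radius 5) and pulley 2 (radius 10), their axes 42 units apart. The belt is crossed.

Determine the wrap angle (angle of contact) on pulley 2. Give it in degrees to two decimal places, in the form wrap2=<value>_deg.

wrap2=221.85_deg

crossed belt: β = asin((r1+r2)/C) = asin(15/42) = 20.9248°
wrap1 = wrap2 = π + 2β = 221.8497°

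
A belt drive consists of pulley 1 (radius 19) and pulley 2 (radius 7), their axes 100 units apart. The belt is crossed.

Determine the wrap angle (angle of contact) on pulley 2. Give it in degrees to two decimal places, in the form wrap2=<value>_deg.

crossed belt: β = asin((r1+r2)/C) = asin(26/100) = 15.0701°
wrap1 = wrap2 = π + 2β = 210.1401°

wrap2=210.14_deg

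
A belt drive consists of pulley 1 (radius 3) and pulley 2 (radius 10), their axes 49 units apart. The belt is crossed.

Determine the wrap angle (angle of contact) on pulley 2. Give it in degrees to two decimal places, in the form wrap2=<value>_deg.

wrap2=210.77_deg

crossed belt: β = asin((r1+r2)/C) = asin(13/49) = 15.3851°
wrap1 = wrap2 = π + 2β = 210.7703°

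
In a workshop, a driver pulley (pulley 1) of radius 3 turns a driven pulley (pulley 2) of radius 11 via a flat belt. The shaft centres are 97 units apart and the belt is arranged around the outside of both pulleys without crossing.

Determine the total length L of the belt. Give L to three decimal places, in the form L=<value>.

L=238.642

open belt: β = asin((r2−r1)/C) = asin(8/97) = 4.7308°
wrap1 = π − 2β = 170.5384°
wrap2 = π + 2β = 189.4616°
tangent length = C·cosβ = 96.6695
L = r1·wrap1 + r2·wrap2 + 2·C·cosβ = 3·2.9765 + 11·3.3067 + 2·96.6695 = 238.6425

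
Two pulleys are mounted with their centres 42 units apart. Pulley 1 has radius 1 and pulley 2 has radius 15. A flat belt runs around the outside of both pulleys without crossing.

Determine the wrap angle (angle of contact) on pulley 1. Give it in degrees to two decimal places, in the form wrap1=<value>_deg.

wrap1=141.06_deg

open belt: β = asin((r2−r1)/C) = asin(14/42) = 19.4712°
wrap1 = π − 2β = 141.0576°
wrap2 = π + 2β = 218.9424°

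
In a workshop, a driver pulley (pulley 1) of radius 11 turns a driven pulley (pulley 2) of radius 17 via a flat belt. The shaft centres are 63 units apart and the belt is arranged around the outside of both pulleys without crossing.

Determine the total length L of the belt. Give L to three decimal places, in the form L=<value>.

open belt: β = asin((r2−r1)/C) = asin(6/63) = 5.4650°
wrap1 = π − 2β = 169.0700°
wrap2 = π + 2β = 190.9300°
tangent length = C·cosβ = 62.7136
L = r1·wrap1 + r2·wrap2 + 2·C·cosβ = 11·2.9508 + 17·3.3324 + 2·62.7136 = 214.5365

L=214.536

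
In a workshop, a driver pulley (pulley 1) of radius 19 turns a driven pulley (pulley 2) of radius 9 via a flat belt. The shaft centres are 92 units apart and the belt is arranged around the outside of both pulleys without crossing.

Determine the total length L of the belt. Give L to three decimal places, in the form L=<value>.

L=273.053

open belt: β = asin((r2−r1)/C) = asin(-10/92) = -6.2401°
wrap1 = π − 2β = 192.4803°
wrap2 = π + 2β = 167.5197°
tangent length = C·cosβ = 91.4549
L = r1·wrap1 + r2·wrap2 + 2·C·cosβ = 19·3.3594 + 9·2.9238 + 2·91.4549 = 273.0526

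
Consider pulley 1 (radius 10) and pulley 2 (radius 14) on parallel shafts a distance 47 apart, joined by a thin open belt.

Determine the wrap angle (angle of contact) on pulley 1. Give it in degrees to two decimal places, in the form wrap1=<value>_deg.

open belt: β = asin((r2−r1)/C) = asin(4/47) = 4.8821°
wrap1 = π − 2β = 170.2357°
wrap2 = π + 2β = 189.7643°

wrap1=170.24_deg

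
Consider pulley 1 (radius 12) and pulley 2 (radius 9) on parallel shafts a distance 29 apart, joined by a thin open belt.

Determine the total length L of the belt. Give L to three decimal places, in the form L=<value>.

L=124.284

open belt: β = asin((r2−r1)/C) = asin(-3/29) = -5.9378°
wrap1 = π − 2β = 191.8755°
wrap2 = π + 2β = 168.1245°
tangent length = C·cosβ = 28.8444
L = r1·wrap1 + r2·wrap2 + 2·C·cosβ = 12·3.3489 + 9·2.9343 + 2·28.8444 = 124.2841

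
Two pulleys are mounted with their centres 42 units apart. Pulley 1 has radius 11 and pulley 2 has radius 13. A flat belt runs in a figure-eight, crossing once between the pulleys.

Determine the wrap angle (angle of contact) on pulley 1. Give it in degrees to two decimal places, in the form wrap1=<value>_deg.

crossed belt: β = asin((r1+r2)/C) = asin(24/42) = 34.8499°
wrap1 = wrap2 = π + 2β = 249.6998°

wrap1=249.70_deg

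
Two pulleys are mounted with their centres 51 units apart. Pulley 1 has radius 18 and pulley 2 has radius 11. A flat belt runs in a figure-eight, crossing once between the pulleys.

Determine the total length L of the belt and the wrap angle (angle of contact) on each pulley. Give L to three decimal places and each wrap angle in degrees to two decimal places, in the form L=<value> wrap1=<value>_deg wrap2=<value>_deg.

L=210.091 wrap1=249.31_deg wrap2=249.31_deg

crossed belt: β = asin((r1+r2)/C) = asin(29/51) = 34.6546°
wrap1 = wrap2 = π + 2β = 249.3091°
tangent length = C·cosβ = 41.9524
L = (r1+r2)·wrap + 2·C·cosβ = 29·4.3513 + 2·41.9524 = 210.0914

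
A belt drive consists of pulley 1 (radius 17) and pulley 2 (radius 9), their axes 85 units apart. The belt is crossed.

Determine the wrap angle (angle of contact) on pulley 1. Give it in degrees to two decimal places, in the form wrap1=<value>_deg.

wrap1=215.62_deg

crossed belt: β = asin((r1+r2)/C) = asin(26/85) = 17.8113°
wrap1 = wrap2 = π + 2β = 215.6225°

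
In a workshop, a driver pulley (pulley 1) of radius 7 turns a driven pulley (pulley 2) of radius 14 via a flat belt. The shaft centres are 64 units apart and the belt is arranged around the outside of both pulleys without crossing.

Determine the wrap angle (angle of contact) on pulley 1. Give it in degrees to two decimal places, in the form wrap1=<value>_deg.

wrap1=167.44_deg

open belt: β = asin((r2−r1)/C) = asin(7/64) = 6.2793°
wrap1 = π − 2β = 167.4414°
wrap2 = π + 2β = 192.5586°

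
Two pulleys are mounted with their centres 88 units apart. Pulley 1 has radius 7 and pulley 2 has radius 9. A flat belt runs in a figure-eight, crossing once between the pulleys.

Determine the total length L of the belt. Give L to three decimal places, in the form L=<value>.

crossed belt: β = asin((r1+r2)/C) = asin(16/88) = 10.4757°
wrap1 = wrap2 = π + 2β = 200.9514°
tangent length = C·cosβ = 86.5332
L = (r1+r2)·wrap + 2·C·cosβ = 16·3.5073 + 2·86.5332 = 229.1827

L=229.183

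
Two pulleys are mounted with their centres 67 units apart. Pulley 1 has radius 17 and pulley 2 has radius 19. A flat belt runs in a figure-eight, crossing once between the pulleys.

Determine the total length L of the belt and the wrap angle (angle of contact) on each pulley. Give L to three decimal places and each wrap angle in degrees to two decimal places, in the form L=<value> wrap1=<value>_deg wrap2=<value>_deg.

L=266.952 wrap1=245.00_deg wrap2=245.00_deg

crossed belt: β = asin((r1+r2)/C) = asin(36/67) = 32.5009°
wrap1 = wrap2 = π + 2β = 245.0019°
tangent length = C·cosβ = 56.5066
L = (r1+r2)·wrap + 2·C·cosβ = 36·4.2761 + 2·56.5066 = 266.9525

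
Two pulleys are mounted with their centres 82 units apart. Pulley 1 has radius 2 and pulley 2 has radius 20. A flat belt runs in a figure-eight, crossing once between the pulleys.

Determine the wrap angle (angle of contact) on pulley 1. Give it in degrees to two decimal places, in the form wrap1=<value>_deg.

wrap1=211.13_deg

crossed belt: β = asin((r1+r2)/C) = asin(22/82) = 15.5627°
wrap1 = wrap2 = π + 2β = 211.1254°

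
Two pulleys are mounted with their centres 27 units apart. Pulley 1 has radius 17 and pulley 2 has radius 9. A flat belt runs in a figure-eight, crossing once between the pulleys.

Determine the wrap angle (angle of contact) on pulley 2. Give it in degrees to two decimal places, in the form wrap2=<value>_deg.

crossed belt: β = asin((r1+r2)/C) = asin(26/27) = 74.3575°
wrap1 = wrap2 = π + 2β = 328.7151°

wrap2=328.72_deg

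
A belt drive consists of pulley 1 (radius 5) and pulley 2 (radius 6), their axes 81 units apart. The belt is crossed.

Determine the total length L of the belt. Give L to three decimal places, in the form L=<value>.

crossed belt: β = asin((r1+r2)/C) = asin(11/81) = 7.8050°
wrap1 = wrap2 = π + 2β = 195.6101°
tangent length = C·cosβ = 80.2496
L = (r1+r2)·wrap + 2·C·cosβ = 11·3.4140 + 2·80.2496 = 198.0537

L=198.054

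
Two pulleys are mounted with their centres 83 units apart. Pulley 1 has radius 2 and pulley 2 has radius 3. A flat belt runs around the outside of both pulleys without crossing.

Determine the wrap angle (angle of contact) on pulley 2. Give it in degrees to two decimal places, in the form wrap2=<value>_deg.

open belt: β = asin((r2−r1)/C) = asin(1/83) = 0.6903°
wrap1 = π − 2β = 178.6193°
wrap2 = π + 2β = 181.3807°

wrap2=181.38_deg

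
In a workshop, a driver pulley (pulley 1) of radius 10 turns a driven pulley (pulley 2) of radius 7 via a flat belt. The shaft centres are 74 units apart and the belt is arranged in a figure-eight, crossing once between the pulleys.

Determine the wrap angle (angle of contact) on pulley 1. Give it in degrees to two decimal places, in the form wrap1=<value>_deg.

crossed belt: β = asin((r1+r2)/C) = asin(17/74) = 13.2812°
wrap1 = wrap2 = π + 2β = 206.5623°

wrap1=206.56_deg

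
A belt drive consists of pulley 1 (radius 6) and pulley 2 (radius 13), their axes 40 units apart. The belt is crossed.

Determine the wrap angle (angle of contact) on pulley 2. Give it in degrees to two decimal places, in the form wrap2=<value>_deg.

crossed belt: β = asin((r1+r2)/C) = asin(19/40) = 28.3594°
wrap1 = wrap2 = π + 2β = 236.7187°

wrap2=236.72_deg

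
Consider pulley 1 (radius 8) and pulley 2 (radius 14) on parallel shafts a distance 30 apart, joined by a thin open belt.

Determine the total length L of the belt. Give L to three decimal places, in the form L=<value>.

L=130.319

open belt: β = asin((r2−r1)/C) = asin(6/30) = 11.5370°
wrap1 = π − 2β = 156.9261°
wrap2 = π + 2β = 203.0739°
tangent length = C·cosβ = 29.3939
L = r1·wrap1 + r2·wrap2 + 2·C·cosβ = 8·2.7389 + 14·3.5443 + 2·29.3939 = 130.3191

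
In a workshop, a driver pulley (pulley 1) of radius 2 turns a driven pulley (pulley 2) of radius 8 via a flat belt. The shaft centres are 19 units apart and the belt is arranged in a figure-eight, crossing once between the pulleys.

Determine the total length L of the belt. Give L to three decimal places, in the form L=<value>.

crossed belt: β = asin((r1+r2)/C) = asin(10/19) = 31.7569°
wrap1 = wrap2 = π + 2β = 243.5137°
tangent length = C·cosβ = 16.1555
L = (r1+r2)·wrap + 2·C·cosβ = 10·4.2501 + 2·16.1555 = 74.8122

L=74.812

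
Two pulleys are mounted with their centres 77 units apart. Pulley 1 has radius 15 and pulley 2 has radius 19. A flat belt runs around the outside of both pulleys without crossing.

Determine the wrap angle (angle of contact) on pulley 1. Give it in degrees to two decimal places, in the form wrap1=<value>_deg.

open belt: β = asin((r2−r1)/C) = asin(4/77) = 2.9777°
wrap1 = π − 2β = 174.0445°
wrap2 = π + 2β = 185.9555°

wrap1=174.04_deg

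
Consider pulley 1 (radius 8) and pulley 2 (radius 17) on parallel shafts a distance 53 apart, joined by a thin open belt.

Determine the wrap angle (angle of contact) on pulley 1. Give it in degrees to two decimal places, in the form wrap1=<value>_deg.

open belt: β = asin((r2−r1)/C) = asin(9/53) = 9.7768°
wrap1 = π − 2β = 160.4463°
wrap2 = π + 2β = 199.5537°

wrap1=160.45_deg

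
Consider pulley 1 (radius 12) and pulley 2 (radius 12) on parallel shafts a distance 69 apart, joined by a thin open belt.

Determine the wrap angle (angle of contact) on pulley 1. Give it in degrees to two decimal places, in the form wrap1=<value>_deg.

wrap1=180.00_deg

open belt: β = asin((r2−r1)/C) = asin(0/69) = 0.0000°
wrap1 = π − 2β = 180.0000°
wrap2 = π + 2β = 180.0000°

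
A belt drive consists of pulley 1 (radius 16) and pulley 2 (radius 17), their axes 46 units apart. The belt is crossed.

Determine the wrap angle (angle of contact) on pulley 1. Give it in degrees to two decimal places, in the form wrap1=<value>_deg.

crossed belt: β = asin((r1+r2)/C) = asin(33/46) = 45.8395°
wrap1 = wrap2 = π + 2β = 271.6790°

wrap1=271.68_deg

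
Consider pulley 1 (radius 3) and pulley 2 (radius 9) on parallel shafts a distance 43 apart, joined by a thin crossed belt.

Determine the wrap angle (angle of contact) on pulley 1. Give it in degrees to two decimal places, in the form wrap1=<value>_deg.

crossed belt: β = asin((r1+r2)/C) = asin(12/43) = 16.2047°
wrap1 = wrap2 = π + 2β = 212.4094°

wrap1=212.41_deg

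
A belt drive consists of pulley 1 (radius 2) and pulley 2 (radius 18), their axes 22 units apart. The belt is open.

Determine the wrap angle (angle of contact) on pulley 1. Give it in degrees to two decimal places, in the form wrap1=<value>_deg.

wrap1=86.68_deg

open belt: β = asin((r2−r1)/C) = asin(16/22) = 46.6582°
wrap1 = π − 2β = 86.6835°
wrap2 = π + 2β = 273.3165°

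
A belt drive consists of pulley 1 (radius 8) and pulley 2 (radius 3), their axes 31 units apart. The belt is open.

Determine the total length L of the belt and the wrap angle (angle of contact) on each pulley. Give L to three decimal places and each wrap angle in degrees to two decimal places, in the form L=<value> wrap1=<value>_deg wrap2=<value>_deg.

L=97.366 wrap1=198.56_deg wrap2=161.44_deg

open belt: β = asin((r2−r1)/C) = asin(-5/31) = -9.2818°
wrap1 = π − 2β = 198.5636°
wrap2 = π + 2β = 161.4364°
tangent length = C·cosβ = 30.5941
L = r1·wrap1 + r2·wrap2 + 2·C·cosβ = 8·3.4656 + 3·2.8176 + 2·30.5941 = 97.3657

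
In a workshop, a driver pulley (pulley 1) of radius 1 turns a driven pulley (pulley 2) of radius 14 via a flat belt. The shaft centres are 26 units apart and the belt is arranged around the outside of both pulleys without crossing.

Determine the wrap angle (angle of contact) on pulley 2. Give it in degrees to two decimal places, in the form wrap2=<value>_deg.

wrap2=240.00_deg

open belt: β = asin((r2−r1)/C) = asin(13/26) = 30.0000°
wrap1 = π − 2β = 120.0000°
wrap2 = π + 2β = 240.0000°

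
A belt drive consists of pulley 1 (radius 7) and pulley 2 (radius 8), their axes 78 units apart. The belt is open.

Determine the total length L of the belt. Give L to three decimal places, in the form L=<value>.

open belt: β = asin((r2−r1)/C) = asin(1/78) = 0.7346°
wrap1 = π − 2β = 178.5308°
wrap2 = π + 2β = 181.4692°
tangent length = C·cosβ = 77.9936
L = r1·wrap1 + r2·wrap2 + 2·C·cosβ = 7·3.1160 + 8·3.1672 + 2·77.9936 = 203.1367

L=203.137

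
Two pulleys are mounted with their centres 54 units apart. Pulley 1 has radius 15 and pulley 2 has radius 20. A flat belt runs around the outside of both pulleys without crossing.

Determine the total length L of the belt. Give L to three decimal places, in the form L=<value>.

open belt: β = asin((r2−r1)/C) = asin(5/54) = 5.3128°
wrap1 = π − 2β = 169.3745°
wrap2 = π + 2β = 190.6255°
tangent length = C·cosβ = 53.7680
L = r1·wrap1 + r2·wrap2 + 2·C·cosβ = 15·2.9561 + 20·3.3270 + 2·53.7680 = 218.4190

L=218.419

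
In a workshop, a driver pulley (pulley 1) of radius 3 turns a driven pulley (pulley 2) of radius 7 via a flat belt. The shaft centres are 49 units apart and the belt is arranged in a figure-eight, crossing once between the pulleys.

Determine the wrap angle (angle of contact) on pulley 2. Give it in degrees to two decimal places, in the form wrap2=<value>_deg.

wrap2=203.55_deg

crossed belt: β = asin((r1+r2)/C) = asin(10/49) = 11.7757°
wrap1 = wrap2 = π + 2β = 203.5515°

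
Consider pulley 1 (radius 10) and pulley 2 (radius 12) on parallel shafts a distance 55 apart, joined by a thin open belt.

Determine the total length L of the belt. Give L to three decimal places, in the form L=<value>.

L=179.188

open belt: β = asin((r2−r1)/C) = asin(2/55) = 2.0839°
wrap1 = π − 2β = 175.8321°
wrap2 = π + 2β = 184.1679°
tangent length = C·cosβ = 54.9636
L = r1·wrap1 + r2·wrap2 + 2·C·cosβ = 10·3.0688 + 12·3.2143 + 2·54.9636 = 179.1878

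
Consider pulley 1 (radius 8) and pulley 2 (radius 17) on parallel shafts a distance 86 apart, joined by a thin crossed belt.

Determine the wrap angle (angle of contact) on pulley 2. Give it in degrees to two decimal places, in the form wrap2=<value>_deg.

crossed belt: β = asin((r1+r2)/C) = asin(25/86) = 16.8997°
wrap1 = wrap2 = π + 2β = 213.7995°

wrap2=213.80_deg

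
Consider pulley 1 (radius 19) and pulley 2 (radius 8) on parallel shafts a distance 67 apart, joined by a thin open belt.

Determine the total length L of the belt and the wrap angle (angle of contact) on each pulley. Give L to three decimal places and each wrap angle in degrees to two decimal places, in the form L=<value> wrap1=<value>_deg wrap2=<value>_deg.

open belt: β = asin((r2−r1)/C) = asin(-11/67) = -9.4496°
wrap1 = π − 2β = 198.8991°
wrap2 = π + 2β = 161.1009°
tangent length = C·cosβ = 66.0908
L = r1·wrap1 + r2·wrap2 + 2·C·cosβ = 19·3.4714 + 8·2.8117 + 2·66.0908 = 220.6331

L=220.633 wrap1=198.90_deg wrap2=161.10_deg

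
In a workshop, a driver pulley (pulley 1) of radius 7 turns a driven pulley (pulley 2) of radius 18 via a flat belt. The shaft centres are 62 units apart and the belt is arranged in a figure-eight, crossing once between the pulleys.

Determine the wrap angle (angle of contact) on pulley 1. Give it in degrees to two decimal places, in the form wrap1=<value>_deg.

crossed belt: β = asin((r1+r2)/C) = asin(25/62) = 23.7800°
wrap1 = wrap2 = π + 2β = 227.5600°

wrap1=227.56_deg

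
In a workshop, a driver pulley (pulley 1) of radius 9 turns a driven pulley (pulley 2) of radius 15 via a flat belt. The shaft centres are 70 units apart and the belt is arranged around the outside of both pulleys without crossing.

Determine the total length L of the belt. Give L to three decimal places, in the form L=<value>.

L=215.913

open belt: β = asin((r2−r1)/C) = asin(6/70) = 4.9171°
wrap1 = π − 2β = 170.1658°
wrap2 = π + 2β = 189.8342°
tangent length = C·cosβ = 69.7424
L = r1·wrap1 + r2·wrap2 + 2·C·cosβ = 9·2.9700 + 15·3.3132 + 2·69.7424 = 215.9128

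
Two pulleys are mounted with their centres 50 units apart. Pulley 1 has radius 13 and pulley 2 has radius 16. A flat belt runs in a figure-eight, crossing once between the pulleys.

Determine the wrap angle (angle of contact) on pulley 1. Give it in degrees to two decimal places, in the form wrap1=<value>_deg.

wrap1=250.90_deg

crossed belt: β = asin((r1+r2)/C) = asin(29/50) = 35.4505°
wrap1 = wrap2 = π + 2β = 250.9011°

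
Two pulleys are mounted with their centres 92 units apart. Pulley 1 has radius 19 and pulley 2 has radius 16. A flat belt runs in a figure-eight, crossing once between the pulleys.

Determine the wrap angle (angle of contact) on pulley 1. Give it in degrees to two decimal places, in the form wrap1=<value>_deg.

crossed belt: β = asin((r1+r2)/C) = asin(35/92) = 22.3606°
wrap1 = wrap2 = π + 2β = 224.7212°

wrap1=224.72_deg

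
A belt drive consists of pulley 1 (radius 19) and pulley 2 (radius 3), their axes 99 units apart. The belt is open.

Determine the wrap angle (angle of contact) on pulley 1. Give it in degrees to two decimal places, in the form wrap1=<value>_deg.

open belt: β = asin((r2−r1)/C) = asin(-16/99) = -9.3007°
wrap1 = π − 2β = 198.6014°
wrap2 = π + 2β = 161.3986°

wrap1=198.60_deg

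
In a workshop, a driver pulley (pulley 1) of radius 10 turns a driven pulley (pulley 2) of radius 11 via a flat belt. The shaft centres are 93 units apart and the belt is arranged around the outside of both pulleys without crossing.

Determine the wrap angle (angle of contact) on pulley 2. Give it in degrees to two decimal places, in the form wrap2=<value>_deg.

wrap2=181.23_deg

open belt: β = asin((r2−r1)/C) = asin(1/93) = 0.6161°
wrap1 = π − 2β = 178.7678°
wrap2 = π + 2β = 181.2322°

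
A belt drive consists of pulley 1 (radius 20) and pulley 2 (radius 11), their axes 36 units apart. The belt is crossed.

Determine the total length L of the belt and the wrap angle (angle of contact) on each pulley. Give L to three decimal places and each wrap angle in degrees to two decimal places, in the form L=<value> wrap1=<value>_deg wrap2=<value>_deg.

crossed belt: β = asin((r1+r2)/C) = asin(31/36) = 59.4416°
wrap1 = wrap2 = π + 2β = 298.8831°
tangent length = C·cosβ = 18.3030
L = (r1+r2)·wrap + 2·C·cosβ = 31·5.2165 + 2·18.3030 = 198.3173

L=198.317 wrap1=298.88_deg wrap2=298.88_deg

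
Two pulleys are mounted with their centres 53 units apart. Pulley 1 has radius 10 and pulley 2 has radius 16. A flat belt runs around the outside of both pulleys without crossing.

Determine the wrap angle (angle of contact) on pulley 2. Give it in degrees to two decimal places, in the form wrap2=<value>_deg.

wrap2=193.00_deg

open belt: β = asin((r2−r1)/C) = asin(6/53) = 6.5002°
wrap1 = π − 2β = 166.9995°
wrap2 = π + 2β = 193.0005°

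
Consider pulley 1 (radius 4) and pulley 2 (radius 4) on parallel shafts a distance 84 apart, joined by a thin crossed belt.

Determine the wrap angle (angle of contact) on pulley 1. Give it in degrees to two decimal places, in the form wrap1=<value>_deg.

wrap1=190.93_deg

crossed belt: β = asin((r1+r2)/C) = asin(8/84) = 5.4650°
wrap1 = wrap2 = π + 2β = 190.9300°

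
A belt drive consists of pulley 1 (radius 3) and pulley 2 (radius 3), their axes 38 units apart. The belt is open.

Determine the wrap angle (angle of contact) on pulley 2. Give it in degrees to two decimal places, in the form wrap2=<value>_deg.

open belt: β = asin((r2−r1)/C) = asin(0/38) = 0.0000°
wrap1 = π − 2β = 180.0000°
wrap2 = π + 2β = 180.0000°

wrap2=180.00_deg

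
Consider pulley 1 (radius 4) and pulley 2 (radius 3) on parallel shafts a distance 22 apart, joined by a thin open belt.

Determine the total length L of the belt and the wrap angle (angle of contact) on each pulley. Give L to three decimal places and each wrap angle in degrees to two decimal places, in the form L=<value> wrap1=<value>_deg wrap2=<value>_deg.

L=66.037 wrap1=185.21_deg wrap2=174.79_deg

open belt: β = asin((r2−r1)/C) = asin(-1/22) = -2.6053°
wrap1 = π − 2β = 185.2105°
wrap2 = π + 2β = 174.7895°
tangent length = C·cosβ = 21.9773
L = r1·wrap1 + r2·wrap2 + 2·C·cosβ = 4·3.2325 + 3·3.0507 + 2·21.9773 = 66.0366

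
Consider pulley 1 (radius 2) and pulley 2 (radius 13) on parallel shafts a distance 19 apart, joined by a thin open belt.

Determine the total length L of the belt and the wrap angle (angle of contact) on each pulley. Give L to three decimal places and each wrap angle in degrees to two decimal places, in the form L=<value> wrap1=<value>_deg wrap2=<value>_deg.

L=91.691 wrap1=109.25_deg wrap2=250.75_deg

open belt: β = asin((r2−r1)/C) = asin(11/19) = 35.3765°
wrap1 = π − 2β = 109.2469°
wrap2 = π + 2β = 250.7531°
tangent length = C·cosβ = 15.4919
L = r1·wrap1 + r2·wrap2 + 2·C·cosβ = 2·1.9067 + 13·4.3765 + 2·15.4919 = 91.6914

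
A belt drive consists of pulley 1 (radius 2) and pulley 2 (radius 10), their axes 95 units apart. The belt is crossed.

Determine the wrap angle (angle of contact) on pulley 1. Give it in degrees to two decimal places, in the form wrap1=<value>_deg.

crossed belt: β = asin((r1+r2)/C) = asin(12/95) = 7.2567°
wrap1 = wrap2 = π + 2β = 194.5135°

wrap1=194.51_deg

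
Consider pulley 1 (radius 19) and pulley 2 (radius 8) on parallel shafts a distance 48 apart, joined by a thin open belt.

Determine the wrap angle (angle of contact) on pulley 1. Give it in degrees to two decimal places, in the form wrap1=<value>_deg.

open belt: β = asin((r2−r1)/C) = asin(-11/48) = -13.2480°
wrap1 = π − 2β = 206.4960°
wrap2 = π + 2β = 153.5040°

wrap1=206.50_deg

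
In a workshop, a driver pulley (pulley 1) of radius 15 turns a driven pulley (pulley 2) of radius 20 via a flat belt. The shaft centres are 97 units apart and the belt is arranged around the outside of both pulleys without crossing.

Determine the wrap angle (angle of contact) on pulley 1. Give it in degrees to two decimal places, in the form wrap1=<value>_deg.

open belt: β = asin((r2−r1)/C) = asin(5/97) = 2.9547°
wrap1 = π − 2β = 174.0906°
wrap2 = π + 2β = 185.9094°

wrap1=174.09_deg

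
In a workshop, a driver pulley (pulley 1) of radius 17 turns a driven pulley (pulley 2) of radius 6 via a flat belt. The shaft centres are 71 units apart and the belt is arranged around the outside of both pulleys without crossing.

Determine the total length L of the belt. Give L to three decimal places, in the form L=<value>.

L=215.964

open belt: β = asin((r2−r1)/C) = asin(-11/71) = -8.9127°
wrap1 = π − 2β = 197.8254°
wrap2 = π + 2β = 162.1746°
tangent length = C·cosβ = 70.1427
L = r1·wrap1 + r2·wrap2 + 2·C·cosβ = 17·3.4527 + 6·2.8305 + 2·70.1427 = 215.9643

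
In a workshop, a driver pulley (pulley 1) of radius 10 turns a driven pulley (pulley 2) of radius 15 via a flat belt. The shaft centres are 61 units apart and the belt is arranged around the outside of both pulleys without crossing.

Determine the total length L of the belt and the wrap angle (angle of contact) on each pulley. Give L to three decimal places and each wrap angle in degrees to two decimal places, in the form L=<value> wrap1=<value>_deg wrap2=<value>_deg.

L=200.950 wrap1=170.60_deg wrap2=189.40_deg

open belt: β = asin((r2−r1)/C) = asin(5/61) = 4.7017°
wrap1 = π − 2β = 170.5967°
wrap2 = π + 2β = 189.4033°
tangent length = C·cosβ = 60.7947
L = r1·wrap1 + r2·wrap2 + 2·C·cosβ = 10·2.9775 + 15·3.3057 + 2·60.7947 = 200.9499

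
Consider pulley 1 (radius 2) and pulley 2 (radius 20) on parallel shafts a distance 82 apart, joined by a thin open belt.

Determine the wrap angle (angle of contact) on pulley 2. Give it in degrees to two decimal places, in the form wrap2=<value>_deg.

wrap2=205.36_deg

open belt: β = asin((r2−r1)/C) = asin(18/82) = 12.6804°
wrap1 = π − 2β = 154.6392°
wrap2 = π + 2β = 205.3608°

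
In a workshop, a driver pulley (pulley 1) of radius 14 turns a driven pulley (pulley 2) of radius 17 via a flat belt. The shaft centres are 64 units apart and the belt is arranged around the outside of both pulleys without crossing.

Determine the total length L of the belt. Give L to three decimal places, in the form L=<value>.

L=225.530

open belt: β = asin((r2−r1)/C) = asin(3/64) = 2.6867°
wrap1 = π − 2β = 174.6266°
wrap2 = π + 2β = 185.3734°
tangent length = C·cosβ = 63.9296
L = r1·wrap1 + r2·wrap2 + 2·C·cosβ = 14·3.0478 + 17·3.2354 + 2·63.9296 = 225.5300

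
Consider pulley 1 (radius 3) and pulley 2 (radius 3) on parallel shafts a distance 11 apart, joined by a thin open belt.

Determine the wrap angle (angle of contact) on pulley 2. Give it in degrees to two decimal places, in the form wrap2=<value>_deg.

open belt: β = asin((r2−r1)/C) = asin(0/11) = 0.0000°
wrap1 = π − 2β = 180.0000°
wrap2 = π + 2β = 180.0000°

wrap2=180.00_deg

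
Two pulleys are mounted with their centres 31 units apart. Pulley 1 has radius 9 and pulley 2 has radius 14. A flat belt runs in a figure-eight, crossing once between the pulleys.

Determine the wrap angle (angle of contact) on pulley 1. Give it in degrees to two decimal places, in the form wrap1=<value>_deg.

crossed belt: β = asin((r1+r2)/C) = asin(23/31) = 47.8966°
wrap1 = wrap2 = π + 2β = 275.7931°

wrap1=275.79_deg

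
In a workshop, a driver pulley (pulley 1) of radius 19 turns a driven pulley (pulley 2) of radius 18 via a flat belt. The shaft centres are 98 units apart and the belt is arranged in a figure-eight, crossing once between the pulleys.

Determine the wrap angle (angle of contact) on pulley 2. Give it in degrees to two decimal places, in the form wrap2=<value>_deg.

wrap2=224.36_deg

crossed belt: β = asin((r1+r2)/C) = asin(37/98) = 22.1821°
wrap1 = wrap2 = π + 2β = 224.3641°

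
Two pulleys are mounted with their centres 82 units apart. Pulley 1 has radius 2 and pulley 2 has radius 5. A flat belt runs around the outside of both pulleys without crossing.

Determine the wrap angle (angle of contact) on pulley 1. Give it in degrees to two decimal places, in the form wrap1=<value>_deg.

open belt: β = asin((r2−r1)/C) = asin(3/82) = 2.0967°
wrap1 = π − 2β = 175.8067°
wrap2 = π + 2β = 184.1933°

wrap1=175.81_deg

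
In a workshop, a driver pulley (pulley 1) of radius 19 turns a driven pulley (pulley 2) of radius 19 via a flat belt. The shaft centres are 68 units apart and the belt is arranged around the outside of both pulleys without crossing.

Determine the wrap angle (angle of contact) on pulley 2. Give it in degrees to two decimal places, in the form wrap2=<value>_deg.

open belt: β = asin((r2−r1)/C) = asin(0/68) = 0.0000°
wrap1 = π − 2β = 180.0000°
wrap2 = π + 2β = 180.0000°

wrap2=180.00_deg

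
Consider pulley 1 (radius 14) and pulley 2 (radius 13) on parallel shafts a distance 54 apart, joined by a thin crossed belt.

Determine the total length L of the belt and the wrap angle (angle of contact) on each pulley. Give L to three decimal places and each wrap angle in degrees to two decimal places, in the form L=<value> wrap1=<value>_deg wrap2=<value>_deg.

L=206.628 wrap1=240.00_deg wrap2=240.00_deg

crossed belt: β = asin((r1+r2)/C) = asin(27/54) = 30.0000°
wrap1 = wrap2 = π + 2β = 240.0000°
tangent length = C·cosβ = 46.7654
L = (r1+r2)·wrap + 2·C·cosβ = 27·4.1888 + 2·46.7654 = 206.6281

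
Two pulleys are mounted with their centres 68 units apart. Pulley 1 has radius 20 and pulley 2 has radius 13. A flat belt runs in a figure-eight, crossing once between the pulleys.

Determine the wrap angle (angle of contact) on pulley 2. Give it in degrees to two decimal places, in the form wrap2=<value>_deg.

wrap2=238.06_deg

crossed belt: β = asin((r1+r2)/C) = asin(33/68) = 29.0317°
wrap1 = wrap2 = π + 2β = 238.0635°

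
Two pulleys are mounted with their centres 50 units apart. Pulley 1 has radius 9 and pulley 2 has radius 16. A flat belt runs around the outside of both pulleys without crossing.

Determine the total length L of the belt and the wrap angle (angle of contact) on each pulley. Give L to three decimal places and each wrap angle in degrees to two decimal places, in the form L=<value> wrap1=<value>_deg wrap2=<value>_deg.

L=179.521 wrap1=163.90_deg wrap2=196.10_deg

open belt: β = asin((r2−r1)/C) = asin(7/50) = 8.0478°
wrap1 = π − 2β = 163.9043°
wrap2 = π + 2β = 196.0957°
tangent length = C·cosβ = 49.5076
L = r1·wrap1 + r2·wrap2 + 2·C·cosβ = 9·2.8607 + 16·3.4225 + 2·49.5076 = 179.5214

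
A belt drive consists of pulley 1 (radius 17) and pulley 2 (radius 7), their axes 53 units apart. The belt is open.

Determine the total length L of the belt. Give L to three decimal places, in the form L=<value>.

open belt: β = asin((r2−r1)/C) = asin(-10/53) = -10.8757°
wrap1 = π − 2β = 201.7514°
wrap2 = π + 2β = 158.2486°
tangent length = C·cosβ = 52.0481
L = r1·wrap1 + r2·wrap2 + 2·C·cosβ = 17·3.5212 + 7·2.7620 + 2·52.0481 = 183.2907

L=183.291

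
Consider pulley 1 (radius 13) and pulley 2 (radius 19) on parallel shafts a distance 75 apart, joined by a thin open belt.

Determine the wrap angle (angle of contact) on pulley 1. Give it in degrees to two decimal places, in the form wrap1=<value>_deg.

wrap1=170.82_deg

open belt: β = asin((r2−r1)/C) = asin(6/75) = 4.5886°
wrap1 = π − 2β = 170.8229°
wrap2 = π + 2β = 189.1771°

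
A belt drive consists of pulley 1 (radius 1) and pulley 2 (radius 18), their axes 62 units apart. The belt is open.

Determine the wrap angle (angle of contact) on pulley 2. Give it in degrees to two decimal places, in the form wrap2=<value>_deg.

open belt: β = asin((r2−r1)/C) = asin(17/62) = 15.9140°
wrap1 = π − 2β = 148.1721°
wrap2 = π + 2β = 211.8279°

wrap2=211.83_deg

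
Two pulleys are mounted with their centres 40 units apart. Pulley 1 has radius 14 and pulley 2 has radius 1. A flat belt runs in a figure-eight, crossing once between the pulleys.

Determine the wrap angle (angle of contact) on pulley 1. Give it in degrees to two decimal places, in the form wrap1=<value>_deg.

crossed belt: β = asin((r1+r2)/C) = asin(15/40) = 22.0243°
wrap1 = wrap2 = π + 2β = 224.0486°

wrap1=224.05_deg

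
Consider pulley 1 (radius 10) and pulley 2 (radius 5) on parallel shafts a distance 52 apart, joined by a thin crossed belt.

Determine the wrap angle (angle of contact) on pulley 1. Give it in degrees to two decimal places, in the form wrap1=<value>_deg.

wrap1=213.53_deg

crossed belt: β = asin((r1+r2)/C) = asin(15/52) = 16.7659°
wrap1 = wrap2 = π + 2β = 213.5317°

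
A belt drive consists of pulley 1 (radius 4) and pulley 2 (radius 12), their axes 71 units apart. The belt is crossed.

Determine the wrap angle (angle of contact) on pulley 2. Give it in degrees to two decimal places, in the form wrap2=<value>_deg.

wrap2=206.05_deg

crossed belt: β = asin((r1+r2)/C) = asin(16/71) = 13.0236°
wrap1 = wrap2 = π + 2β = 206.0472°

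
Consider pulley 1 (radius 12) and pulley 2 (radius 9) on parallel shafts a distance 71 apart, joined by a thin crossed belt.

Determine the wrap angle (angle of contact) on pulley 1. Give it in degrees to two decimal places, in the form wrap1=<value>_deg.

wrap1=214.41_deg

crossed belt: β = asin((r1+r2)/C) = asin(21/71) = 17.2040°
wrap1 = wrap2 = π + 2β = 214.4080°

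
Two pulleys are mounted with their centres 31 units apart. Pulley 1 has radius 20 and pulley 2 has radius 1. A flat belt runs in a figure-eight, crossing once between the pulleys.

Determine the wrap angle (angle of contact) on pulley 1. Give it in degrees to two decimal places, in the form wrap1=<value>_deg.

crossed belt: β = asin((r1+r2)/C) = asin(21/31) = 42.6423°
wrap1 = wrap2 = π + 2β = 265.2846°

wrap1=265.28_deg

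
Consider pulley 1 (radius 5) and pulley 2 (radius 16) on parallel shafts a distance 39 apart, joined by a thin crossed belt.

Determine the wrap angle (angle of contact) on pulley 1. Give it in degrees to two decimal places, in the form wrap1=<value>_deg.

crossed belt: β = asin((r1+r2)/C) = asin(21/39) = 32.5790°
wrap1 = wrap2 = π + 2β = 245.1579°

wrap1=245.16_deg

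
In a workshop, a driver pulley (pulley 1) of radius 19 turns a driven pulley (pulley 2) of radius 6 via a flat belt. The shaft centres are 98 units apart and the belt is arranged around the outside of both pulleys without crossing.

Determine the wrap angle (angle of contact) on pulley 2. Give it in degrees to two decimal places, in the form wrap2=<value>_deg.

open belt: β = asin((r2−r1)/C) = asin(-13/98) = -7.6229°
wrap1 = π − 2β = 195.2459°
wrap2 = π + 2β = 164.7541°

wrap2=164.75_deg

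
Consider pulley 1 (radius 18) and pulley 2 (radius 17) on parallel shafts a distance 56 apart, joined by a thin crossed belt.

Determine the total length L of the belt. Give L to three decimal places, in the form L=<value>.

crossed belt: β = asin((r1+r2)/C) = asin(35/56) = 38.6822°
wrap1 = wrap2 = π + 2β = 257.3644°
tangent length = C·cosβ = 43.7150
L = (r1+r2)·wrap + 2·C·cosβ = 35·4.4919 + 2·43.7150 = 244.6449

L=244.645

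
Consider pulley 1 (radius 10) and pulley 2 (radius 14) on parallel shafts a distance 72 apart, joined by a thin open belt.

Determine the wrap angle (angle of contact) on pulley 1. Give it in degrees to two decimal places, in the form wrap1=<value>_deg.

wrap1=173.63_deg

open belt: β = asin((r2−r1)/C) = asin(4/72) = 3.1847°
wrap1 = π − 2β = 173.6305°
wrap2 = π + 2β = 186.3695°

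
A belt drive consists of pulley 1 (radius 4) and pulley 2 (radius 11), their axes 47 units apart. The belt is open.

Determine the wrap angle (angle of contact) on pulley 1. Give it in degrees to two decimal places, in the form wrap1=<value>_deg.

wrap1=162.87_deg

open belt: β = asin((r2−r1)/C) = asin(7/47) = 8.5653°
wrap1 = π − 2β = 162.8694°
wrap2 = π + 2β = 197.1306°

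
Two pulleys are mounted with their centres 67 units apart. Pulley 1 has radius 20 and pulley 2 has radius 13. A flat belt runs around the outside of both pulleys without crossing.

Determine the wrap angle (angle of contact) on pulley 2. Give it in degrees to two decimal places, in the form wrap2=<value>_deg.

open belt: β = asin((r2−r1)/C) = asin(-7/67) = -5.9971°
wrap1 = π − 2β = 191.9941°
wrap2 = π + 2β = 168.0059°

wrap2=168.01_deg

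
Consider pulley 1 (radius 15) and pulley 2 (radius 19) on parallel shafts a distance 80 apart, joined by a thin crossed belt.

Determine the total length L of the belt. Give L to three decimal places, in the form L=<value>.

crossed belt: β = asin((r1+r2)/C) = asin(34/80) = 25.1507°
wrap1 = wrap2 = π + 2β = 230.3013°
tangent length = C·cosβ = 72.4155
L = (r1+r2)·wrap + 2·C·cosβ = 34·4.0195 + 2·72.4155 = 281.4945

L=281.494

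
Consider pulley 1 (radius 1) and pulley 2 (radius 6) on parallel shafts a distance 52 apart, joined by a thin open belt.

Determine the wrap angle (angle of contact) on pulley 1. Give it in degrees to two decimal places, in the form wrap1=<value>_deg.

wrap1=168.96_deg

open belt: β = asin((r2−r1)/C) = asin(5/52) = 5.5177°
wrap1 = π − 2β = 168.9645°
wrap2 = π + 2β = 191.0355°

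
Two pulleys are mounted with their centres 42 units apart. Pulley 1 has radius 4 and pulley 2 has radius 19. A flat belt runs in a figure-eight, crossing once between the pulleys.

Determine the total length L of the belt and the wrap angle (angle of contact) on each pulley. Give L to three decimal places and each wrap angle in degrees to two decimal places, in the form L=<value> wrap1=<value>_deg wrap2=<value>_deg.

L=169.200 wrap1=246.41_deg wrap2=246.41_deg

crossed belt: β = asin((r1+r2)/C) = asin(23/42) = 33.2038°
wrap1 = wrap2 = π + 2β = 246.4076°
tangent length = C·cosβ = 35.1426
L = (r1+r2)·wrap + 2·C·cosβ = 23·4.3006 + 2·35.1426 = 169.1995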